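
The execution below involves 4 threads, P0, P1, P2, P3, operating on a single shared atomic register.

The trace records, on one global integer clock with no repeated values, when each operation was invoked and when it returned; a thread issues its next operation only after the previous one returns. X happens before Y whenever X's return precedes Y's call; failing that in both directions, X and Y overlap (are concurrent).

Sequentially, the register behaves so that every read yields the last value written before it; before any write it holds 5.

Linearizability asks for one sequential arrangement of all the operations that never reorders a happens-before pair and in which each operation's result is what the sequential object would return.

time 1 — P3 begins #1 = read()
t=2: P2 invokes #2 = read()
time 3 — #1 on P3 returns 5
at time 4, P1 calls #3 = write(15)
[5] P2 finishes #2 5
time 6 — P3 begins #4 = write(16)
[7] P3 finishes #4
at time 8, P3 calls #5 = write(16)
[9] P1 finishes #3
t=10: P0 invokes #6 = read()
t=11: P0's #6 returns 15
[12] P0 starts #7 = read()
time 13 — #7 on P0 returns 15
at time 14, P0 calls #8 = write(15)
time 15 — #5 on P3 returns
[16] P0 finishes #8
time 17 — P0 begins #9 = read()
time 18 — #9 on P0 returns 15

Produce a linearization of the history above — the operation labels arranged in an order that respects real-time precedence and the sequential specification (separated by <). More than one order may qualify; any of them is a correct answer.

#1 < #2 < #4 < #3 < #6 < #7 < #5 < #8 < #9

after step 1 (#1 read() → 5): value 5
after step 2 (#2 read() → 5): value 5
after step 3 (#4 write(16)): value 16
after step 4 (#3 write(15)): value 15
after step 5 (#6 read() → 15): value 15
after step 6 (#7 read() → 15): value 15
after step 7 (#5 write(16)): value 16
after step 8 (#8 write(15)): value 15
after step 9 (#9 read() → 15): value 15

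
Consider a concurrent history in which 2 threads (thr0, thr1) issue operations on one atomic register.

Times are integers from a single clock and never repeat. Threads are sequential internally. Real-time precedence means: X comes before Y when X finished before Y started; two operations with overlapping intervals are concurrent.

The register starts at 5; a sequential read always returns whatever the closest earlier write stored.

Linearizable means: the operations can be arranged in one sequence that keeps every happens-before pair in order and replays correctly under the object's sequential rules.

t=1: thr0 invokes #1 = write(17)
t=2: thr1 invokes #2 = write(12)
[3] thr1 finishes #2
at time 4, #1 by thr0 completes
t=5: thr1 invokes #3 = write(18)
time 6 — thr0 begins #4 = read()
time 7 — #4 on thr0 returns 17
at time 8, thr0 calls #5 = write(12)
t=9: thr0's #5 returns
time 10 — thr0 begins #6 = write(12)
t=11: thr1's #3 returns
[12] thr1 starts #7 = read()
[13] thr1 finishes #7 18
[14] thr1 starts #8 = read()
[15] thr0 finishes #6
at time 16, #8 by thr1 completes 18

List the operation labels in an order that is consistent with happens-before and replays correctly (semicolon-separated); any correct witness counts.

step 1: #2 write(12) — value 12
step 2: #1 write(17) — value 17
step 3: #4 read() → 17 — value 17
step 4: #5 write(12) — value 12
step 5: #3 write(18) — value 18
step 6: #7 read() → 18 — value 18
step 7: #8 read() → 18 — value 18
step 8: #6 write(12) — value 12

#2; #1; #4; #5; #3; #7; #8; #6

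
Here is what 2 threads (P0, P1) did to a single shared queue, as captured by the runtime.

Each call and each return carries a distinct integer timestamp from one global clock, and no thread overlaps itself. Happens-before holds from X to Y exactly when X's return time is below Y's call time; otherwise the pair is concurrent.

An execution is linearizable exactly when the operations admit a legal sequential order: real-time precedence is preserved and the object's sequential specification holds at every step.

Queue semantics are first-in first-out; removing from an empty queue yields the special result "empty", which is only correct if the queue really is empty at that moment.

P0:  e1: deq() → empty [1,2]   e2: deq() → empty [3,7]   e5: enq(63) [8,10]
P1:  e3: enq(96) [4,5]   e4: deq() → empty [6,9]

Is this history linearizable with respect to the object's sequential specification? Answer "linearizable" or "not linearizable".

not linearizable

cut after 8 events: linearizable; cut after 9 events (e4 responds, time 9): not linearizable
real-time-consistent orders of the 4 completed operations: 3 — all fail the queue replay
including or dropping the 1 pending operation (e5) in any combination fails
for example e1, e2, e3, e4 (pending dropped) fails at step 4: e4 deq() → empty is not legal there
for example e1, e3, e2, e4 (pending dropped) fails at step 3: e2 deq() → empty is not legal there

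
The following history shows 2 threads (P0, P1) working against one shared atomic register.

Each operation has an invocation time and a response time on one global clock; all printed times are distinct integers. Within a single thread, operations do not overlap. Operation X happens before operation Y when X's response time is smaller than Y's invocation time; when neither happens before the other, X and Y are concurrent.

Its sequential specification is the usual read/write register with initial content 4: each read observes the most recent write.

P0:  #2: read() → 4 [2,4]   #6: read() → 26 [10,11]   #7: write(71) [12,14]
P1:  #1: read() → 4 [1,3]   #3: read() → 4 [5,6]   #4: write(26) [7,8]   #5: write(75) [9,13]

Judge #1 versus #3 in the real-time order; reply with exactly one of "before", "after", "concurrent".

#1 spans [1,3], #3 spans [5,6]
resp(#1)=3 < inv(#3)=5

before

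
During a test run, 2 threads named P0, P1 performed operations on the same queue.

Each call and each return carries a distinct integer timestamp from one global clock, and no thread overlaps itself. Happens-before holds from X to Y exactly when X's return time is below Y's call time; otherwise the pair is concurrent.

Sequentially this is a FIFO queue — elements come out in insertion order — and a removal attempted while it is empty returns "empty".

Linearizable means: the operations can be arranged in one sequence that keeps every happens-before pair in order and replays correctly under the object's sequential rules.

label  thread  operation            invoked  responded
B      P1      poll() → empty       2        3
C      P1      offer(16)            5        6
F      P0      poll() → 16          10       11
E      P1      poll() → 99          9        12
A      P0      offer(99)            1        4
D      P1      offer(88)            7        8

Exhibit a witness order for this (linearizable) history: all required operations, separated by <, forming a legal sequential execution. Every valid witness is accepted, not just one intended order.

B < A < C < D < E < F

after step 1 (B poll() → empty): queue <>
after step 2 (A offer(99)): queue <99>
after step 3 (C offer(16)): queue <99,16>
after step 4 (D offer(88)): queue <99,16,88>
after step 5 (E poll() → 99): queue <16,88>
after step 6 (F poll() → 16): queue <88>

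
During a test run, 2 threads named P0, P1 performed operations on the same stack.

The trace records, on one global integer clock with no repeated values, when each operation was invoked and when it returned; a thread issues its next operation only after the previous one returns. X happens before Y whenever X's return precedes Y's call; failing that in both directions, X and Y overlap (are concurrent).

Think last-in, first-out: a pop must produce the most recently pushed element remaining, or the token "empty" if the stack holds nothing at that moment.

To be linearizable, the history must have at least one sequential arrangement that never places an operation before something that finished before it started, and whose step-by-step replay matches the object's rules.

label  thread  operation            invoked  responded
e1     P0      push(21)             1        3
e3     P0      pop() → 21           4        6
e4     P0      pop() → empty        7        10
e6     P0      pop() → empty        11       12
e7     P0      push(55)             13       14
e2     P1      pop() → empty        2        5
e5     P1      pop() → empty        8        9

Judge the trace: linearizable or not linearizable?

a witness: e1, e3, e2, e4, e5, e6, e7
step 1: e1 push(21) — stack <21>
step 2: e3 pop() → 21 — stack <>
step 3: e2 pop() → empty — stack <>
step 4: e4 pop() → empty — stack <>
step 5: e5 pop() → empty — stack <>
step 6: e6 pop() → empty — stack <>
step 7: e7 push(55) — stack <55>

linearizable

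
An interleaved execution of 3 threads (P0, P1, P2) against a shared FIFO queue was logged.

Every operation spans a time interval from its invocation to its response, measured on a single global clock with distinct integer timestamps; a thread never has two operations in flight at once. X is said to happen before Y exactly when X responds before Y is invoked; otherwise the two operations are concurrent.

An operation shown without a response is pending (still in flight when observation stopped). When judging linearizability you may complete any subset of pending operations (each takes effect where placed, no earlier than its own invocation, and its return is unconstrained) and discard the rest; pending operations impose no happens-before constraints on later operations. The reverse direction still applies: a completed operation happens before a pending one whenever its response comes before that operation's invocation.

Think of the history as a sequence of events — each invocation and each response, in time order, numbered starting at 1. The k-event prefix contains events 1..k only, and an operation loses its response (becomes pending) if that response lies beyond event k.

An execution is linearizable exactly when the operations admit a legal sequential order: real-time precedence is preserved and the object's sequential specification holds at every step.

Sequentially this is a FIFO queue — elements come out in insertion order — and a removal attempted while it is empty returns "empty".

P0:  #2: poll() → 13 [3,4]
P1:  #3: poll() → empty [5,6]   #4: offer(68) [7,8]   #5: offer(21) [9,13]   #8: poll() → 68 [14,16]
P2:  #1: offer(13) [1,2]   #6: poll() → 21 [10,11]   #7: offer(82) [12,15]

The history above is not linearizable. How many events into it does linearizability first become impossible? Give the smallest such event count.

11

a valid linearization of events 1..10 exists, for instance #1, #2, #3, #4:
after step 1 (#1 offer(13)): queue <13>
after step 2 (#2 poll() → 13): queue <>
after step 3 (#3 poll() → empty): queue <>
after step 4 (#4 offer(68)): queue <68>
with event 11 included (#6 responding at time 11), all real-time-consistent orders fail
no completion choice of the 1 pending operation (#5) rescues it — every subset was tried
take #1, #2, #3, #4, #6 (pending dropped): step 5 already fails, because #6 poll() → 21 cannot occur there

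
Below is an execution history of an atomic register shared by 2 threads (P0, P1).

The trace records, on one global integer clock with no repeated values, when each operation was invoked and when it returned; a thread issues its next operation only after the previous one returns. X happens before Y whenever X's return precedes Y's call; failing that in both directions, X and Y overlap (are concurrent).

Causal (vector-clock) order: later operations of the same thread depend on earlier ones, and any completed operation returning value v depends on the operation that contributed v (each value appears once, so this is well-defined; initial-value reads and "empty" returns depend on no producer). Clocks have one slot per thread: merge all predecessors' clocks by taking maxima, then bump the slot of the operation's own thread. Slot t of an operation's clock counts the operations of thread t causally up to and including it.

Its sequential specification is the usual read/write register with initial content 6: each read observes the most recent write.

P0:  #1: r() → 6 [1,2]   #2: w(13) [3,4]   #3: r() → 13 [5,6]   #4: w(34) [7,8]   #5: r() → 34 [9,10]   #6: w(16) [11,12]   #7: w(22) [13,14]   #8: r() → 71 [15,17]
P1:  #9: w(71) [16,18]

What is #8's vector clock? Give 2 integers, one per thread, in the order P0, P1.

(8, 1)

#9 (invocation 16): nothing precedes it; P1's component alone gives (0, 1)
#1 (invocation 1): nothing precedes it; P0's component alone gives (1, 0)
VC(#2, invoked at 3): max of VC(#1)=(1, 0), then +1 on thread P0 → (2, 0)
VC(#3, invoked at 5): max of VC(#2)=(2, 0), then +1 on thread P0 → (3, 0)
VC(#4, invoked at 7): max of VC(#3)=(3, 0), then +1 on thread P0 → (4, 0)
VC(#5, invoked at 9): max of VC(#4)=(4, 0), then +1 on thread P0 → (5, 0)
VC(#6, invoked at 11): max of VC(#5)=(5, 0), then +1 on thread P0 → (6, 0)
VC(#7, invoked at 13): max of VC(#6)=(6, 0), then +1 on thread P0 → (7, 0)
VC(#8, invoked at 15): max of VC(#7)=(7, 0), VC(#9)=(0, 1), then +1 on thread P0 → (8, 1)
target: VC(#8) = (8, 1)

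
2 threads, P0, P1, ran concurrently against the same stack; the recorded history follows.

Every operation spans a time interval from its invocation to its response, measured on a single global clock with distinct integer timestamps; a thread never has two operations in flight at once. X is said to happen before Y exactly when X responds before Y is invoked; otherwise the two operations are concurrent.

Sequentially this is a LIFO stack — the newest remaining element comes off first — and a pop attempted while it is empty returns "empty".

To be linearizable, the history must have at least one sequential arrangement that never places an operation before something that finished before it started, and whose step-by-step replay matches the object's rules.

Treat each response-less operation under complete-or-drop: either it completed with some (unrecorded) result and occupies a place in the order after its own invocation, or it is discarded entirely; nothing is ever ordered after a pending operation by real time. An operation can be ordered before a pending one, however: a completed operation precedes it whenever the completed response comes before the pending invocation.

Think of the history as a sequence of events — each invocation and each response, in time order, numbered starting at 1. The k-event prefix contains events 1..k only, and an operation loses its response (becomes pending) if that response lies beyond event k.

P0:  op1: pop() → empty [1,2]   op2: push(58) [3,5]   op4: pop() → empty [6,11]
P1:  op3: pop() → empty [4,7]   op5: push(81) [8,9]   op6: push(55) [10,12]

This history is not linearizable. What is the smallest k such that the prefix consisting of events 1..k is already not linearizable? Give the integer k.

one valid order for events 1..10 is op1, op2, op4, op3, op5:
after step 1 (op1 pop() → empty): stack <>
after step 2 (op2 push(58)): stack <58>
after step 3 (op4 pop() (pending, included)): stack <>
after step 4 (op3 pop() → empty): stack <>
after step 5 (op5 push(81)): stack <81>
once event 11 joins (op4's response, time 11), exhaustive search finds no witness
completion choices over the 1 pending operation (op6) were checked; none helps
take op1, op2, op3, op4, op5 (pending dropped): step 3 already fails, because op3 pop() → empty cannot occur there
take op1, op2, op3, op5, op4 (pending dropped): step 3 already fails, because op3 pop() → empty cannot occur there

11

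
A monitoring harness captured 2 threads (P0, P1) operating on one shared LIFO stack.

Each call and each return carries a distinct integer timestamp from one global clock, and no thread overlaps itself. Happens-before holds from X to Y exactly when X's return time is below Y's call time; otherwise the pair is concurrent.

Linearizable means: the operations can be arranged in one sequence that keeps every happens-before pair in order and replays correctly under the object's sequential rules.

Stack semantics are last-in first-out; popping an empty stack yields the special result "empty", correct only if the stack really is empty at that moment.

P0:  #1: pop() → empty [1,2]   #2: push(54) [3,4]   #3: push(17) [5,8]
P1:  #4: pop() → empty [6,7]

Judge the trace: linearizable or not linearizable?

not linearizable

cut after 6 events: linearizable; cut after 7 events (#4 responds, time 7): not linearizable
the completed operations (3 total) allow one real-time order; the LIFO stack replay rejects it
no escape via the 1 pending operation (#3): every completion choice fails
one such order, #1, #2, #4 (pending dropped), breaks at step 3 where #4 pop() → empty is illegal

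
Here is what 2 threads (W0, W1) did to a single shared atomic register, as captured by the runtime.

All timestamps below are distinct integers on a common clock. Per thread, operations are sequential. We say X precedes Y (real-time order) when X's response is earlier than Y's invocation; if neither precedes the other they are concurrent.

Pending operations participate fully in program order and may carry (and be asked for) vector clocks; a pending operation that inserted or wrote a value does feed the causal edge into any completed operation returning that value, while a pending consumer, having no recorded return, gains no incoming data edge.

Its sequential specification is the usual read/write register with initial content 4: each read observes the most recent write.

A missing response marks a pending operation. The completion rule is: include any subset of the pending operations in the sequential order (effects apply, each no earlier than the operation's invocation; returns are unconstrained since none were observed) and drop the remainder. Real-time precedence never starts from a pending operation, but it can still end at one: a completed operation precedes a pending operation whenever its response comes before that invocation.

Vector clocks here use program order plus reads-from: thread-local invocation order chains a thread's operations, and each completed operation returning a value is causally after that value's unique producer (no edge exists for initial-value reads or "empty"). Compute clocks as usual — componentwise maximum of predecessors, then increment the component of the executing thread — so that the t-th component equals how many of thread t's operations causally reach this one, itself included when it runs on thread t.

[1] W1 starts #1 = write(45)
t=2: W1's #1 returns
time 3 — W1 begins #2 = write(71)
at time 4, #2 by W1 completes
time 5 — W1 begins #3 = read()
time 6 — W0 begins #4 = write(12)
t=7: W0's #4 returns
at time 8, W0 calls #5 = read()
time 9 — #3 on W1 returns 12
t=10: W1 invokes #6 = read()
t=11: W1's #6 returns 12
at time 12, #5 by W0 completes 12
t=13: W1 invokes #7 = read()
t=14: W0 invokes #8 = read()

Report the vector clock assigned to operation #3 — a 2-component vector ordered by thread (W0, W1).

root op #1, invoked 1: fresh clock plus W1's own tick → (0, 1)
root op #4, invoked 6: fresh clock plus W0's own tick → (1, 0)
#2, invoked 3, takes VC(#1)=(0, 1) under max, adds 1 for W1 → (0, 2)
#5, invoked 8, takes VC(#4)=(1, 0) under max, adds 1 for W0 → (2, 0)
#8, invoked 14, takes VC(#5)=(2, 0) under max, adds 1 for W0 → (3, 0)
#3, invoked 5, takes VC(#2)=(0, 2), VC(#4)=(1, 0) under max, adds 1 for W1 → (1, 3)
#6, invoked 10, takes VC(#3)=(1, 3), VC(#4)=(1, 0) under max, adds 1 for W1 → (1, 4)
#7, invoked 13, takes VC(#6)=(1, 4) under max, adds 1 for W1 → (1, 5)
target: VC(#3) = (1, 3)

(1, 3)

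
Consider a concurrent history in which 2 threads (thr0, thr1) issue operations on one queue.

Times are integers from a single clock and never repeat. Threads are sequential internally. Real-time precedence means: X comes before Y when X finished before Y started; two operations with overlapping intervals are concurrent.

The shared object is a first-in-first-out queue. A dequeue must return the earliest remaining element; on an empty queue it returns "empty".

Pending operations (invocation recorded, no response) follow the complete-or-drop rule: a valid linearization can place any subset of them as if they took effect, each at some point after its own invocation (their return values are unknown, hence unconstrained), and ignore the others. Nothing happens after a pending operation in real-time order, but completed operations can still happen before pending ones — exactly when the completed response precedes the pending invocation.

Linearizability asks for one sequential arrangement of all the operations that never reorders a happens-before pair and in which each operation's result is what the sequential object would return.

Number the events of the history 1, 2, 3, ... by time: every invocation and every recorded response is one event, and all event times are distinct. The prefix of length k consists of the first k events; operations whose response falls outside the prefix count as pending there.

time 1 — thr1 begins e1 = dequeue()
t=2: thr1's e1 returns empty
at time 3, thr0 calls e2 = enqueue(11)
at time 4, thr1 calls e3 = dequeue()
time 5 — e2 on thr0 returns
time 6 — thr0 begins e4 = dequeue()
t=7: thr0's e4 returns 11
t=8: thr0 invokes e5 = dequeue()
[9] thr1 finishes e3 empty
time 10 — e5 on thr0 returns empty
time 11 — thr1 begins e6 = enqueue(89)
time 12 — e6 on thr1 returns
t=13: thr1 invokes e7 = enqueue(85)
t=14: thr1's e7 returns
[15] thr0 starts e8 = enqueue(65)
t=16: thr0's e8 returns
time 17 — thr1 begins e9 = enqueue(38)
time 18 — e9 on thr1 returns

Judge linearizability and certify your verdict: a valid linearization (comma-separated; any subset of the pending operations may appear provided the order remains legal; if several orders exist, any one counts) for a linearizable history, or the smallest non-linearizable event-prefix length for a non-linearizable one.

after step 1 (e1 dequeue() → empty): queue <>
after step 2 (e2 enqueue(11)): queue <11>
after step 3 (e4 dequeue() → 11): queue <>
after step 4 (e3 dequeue() → empty): queue <>
after step 5 (e5 dequeue() → empty): queue <>
after step 6 (e6 enqueue(89)): queue <89>
after step 7 (e7 enqueue(85)): queue <89,85>
after step 8 (e8 enqueue(65)): queue <89,85,65>
after step 9 (e9 enqueue(38)): queue <89,85,65,38>

linearizable — witness: e1, e2, e4, e3, e5, e6, e7, e8, e9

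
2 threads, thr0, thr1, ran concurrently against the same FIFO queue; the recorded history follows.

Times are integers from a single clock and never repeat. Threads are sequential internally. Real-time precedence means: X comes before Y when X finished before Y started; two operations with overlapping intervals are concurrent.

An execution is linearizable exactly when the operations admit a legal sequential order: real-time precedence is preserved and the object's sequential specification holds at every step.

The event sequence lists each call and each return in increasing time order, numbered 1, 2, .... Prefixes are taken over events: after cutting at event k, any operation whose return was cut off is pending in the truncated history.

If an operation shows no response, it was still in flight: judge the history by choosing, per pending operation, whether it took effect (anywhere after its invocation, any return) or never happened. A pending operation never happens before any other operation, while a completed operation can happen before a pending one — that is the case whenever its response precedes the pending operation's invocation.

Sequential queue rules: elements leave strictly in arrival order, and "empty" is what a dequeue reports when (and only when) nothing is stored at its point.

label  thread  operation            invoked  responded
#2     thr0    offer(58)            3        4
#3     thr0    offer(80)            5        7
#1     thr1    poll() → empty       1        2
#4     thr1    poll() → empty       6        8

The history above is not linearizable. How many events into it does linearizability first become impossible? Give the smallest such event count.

events 1..7 are linearizable, e.g. via #1, #2, #3:
step 1: #1 poll() → empty — queue <>
step 2: #2 offer(58) — queue <58>
step 3: #3 offer(80) — queue <58,80>
event 8 — #4's response, time 8 — after it, nothing linearizes
for example #1, #2, #3, #4 fails at step 4: #4 poll() → empty is not legal there
for example #1, #2, #4, #3 fails at step 3: #4 poll() → empty is not legal there

8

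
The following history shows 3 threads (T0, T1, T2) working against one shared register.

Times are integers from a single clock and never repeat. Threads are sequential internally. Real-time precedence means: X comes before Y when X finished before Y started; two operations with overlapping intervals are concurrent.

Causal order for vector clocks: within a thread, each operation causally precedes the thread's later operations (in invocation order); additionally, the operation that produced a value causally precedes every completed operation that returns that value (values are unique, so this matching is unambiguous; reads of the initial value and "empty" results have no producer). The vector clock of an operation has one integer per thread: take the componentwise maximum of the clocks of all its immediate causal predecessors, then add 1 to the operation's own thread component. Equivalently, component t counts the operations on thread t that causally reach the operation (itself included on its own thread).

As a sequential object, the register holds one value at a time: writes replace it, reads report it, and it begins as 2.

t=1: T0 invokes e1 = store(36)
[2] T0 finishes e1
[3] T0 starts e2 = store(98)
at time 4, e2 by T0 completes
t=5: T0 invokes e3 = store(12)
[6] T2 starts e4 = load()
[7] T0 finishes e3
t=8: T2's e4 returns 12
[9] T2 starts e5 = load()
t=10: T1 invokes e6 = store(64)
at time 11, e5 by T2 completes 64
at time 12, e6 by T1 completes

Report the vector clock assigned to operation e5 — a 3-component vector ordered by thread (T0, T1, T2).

(3, 1, 2)

e6, invoked 10, has no incoming edges; only T1's bump applies → (0, 1, 0)
e1, invoked 1, has no incoming edges; only T0's bump applies → (1, 0, 0)
merge at e2 (invoked 3): VC(e1)=(1, 0, 0), own-thread bump on T0 → (2, 0, 0)
merge at e3 (invoked 5): VC(e2)=(2, 0, 0), own-thread bump on T0 → (3, 0, 0)
merge at e4 (invoked 6): VC(e3)=(3, 0, 0), own-thread bump on T2 → (3, 0, 1)
merge at e5 (invoked 9): VC(e4)=(3, 0, 1), VC(e6)=(0, 1, 0), own-thread bump on T2 → (3, 1, 2)
target: VC(e5) = (3, 1, 2)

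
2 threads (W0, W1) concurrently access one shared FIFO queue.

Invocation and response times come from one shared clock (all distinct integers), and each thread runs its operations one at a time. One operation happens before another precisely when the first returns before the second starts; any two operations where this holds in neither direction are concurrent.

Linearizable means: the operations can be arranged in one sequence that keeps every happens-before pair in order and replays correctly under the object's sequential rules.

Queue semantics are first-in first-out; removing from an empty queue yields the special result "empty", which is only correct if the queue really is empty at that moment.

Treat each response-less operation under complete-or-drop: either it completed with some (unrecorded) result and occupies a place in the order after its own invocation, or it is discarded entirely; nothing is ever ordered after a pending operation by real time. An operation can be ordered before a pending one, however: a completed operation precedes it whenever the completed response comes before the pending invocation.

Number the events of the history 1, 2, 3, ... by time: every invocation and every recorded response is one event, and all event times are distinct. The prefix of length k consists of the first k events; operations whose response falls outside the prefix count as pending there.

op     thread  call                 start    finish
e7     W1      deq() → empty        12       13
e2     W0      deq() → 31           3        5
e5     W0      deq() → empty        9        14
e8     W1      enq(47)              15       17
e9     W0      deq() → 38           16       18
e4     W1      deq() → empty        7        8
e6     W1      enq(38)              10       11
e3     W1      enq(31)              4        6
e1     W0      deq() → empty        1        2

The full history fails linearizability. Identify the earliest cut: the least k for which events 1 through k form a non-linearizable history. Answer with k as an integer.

14

one valid order for events 1..13 is e1, e3, e2, e4, e6, e5, e7:
after step 1 (e1 deq() → empty): queue <>
after step 2 (e3 enq(31)): queue <31>
after step 3 (e2 deq() → 31): queue <>
after step 4 (e4 deq() → empty): queue <>
after step 5 (e6 enq(38)): queue <38>
after step 6 (e5 deq() (pending, included)): queue <>
after step 7 (e7 deq() → empty): queue <>
adding event 14 (e5 responds at 14) leaves no legal real-time order
take e1, e2, e3, e4, e5, e6, e7: step 2 already fails, because e2 deq() → 31 cannot occur there
take e1, e2, e3, e4, e6, e5, e7: step 2 already fails, because e2 deq() → 31 cannot occur there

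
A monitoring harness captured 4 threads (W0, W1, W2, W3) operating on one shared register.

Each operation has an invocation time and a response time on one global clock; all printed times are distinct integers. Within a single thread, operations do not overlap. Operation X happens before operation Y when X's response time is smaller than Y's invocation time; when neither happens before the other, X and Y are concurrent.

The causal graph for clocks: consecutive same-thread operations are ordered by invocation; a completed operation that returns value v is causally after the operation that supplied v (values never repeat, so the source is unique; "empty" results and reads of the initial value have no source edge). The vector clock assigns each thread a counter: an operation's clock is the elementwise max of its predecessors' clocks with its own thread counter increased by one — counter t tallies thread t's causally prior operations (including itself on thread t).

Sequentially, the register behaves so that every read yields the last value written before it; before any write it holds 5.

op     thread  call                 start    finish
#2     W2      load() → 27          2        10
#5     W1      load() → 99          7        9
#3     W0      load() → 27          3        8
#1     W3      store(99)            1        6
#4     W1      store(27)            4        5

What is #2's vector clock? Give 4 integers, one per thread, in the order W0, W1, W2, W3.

root op #1, invoked 1: fresh clock plus W3's own tick → (0, 0, 0, 1)
root op #4, invoked 4: fresh clock plus W1's own tick → (0, 1, 0, 0)
#2, invoked 2, takes VC(#4)=(0, 1, 0, 0) under max, adds 1 for W2 → (0, 1, 1, 0)
#3, invoked 3, takes VC(#4)=(0, 1, 0, 0) under max, adds 1 for W0 → (1, 1, 0, 0)
#5, invoked 7, takes VC(#1)=(0, 0, 0, 1), VC(#4)=(0, 1, 0, 0) under max, adds 1 for W1 → (0, 2, 0, 1)
target: VC(#2) = (0, 1, 1, 0)

(0, 1, 1, 0)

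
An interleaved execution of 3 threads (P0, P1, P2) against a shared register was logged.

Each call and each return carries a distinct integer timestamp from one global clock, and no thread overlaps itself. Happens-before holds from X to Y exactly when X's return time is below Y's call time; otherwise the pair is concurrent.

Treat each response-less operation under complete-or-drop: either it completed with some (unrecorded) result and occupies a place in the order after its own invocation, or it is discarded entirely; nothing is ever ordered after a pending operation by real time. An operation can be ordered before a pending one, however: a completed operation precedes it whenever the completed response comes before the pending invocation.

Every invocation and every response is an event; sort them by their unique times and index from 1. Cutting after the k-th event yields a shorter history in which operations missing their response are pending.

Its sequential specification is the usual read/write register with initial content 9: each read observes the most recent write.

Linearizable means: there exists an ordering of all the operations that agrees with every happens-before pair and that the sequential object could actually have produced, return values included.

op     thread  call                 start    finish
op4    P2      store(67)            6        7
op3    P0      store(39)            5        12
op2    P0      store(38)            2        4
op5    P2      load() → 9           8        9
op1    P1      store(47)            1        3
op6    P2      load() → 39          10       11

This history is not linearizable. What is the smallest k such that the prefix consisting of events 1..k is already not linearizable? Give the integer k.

9

events 1..8 are linearizable, e.g. via op1, op2, op3, op4:
after step 1 (op1 store(47)): value 47
after step 2 (op2 store(38)): value 38
after step 3 (op3 store(39) (pending, included)): value 39
after step 4 (op4 store(67)): value 67
event 9 — op5's response, time 9 — after it, nothing linearizes
every completion of the 1 pending operation (op3) was checked; none linearizes
take op1, op2, op4, op5 (pending dropped): step 4 already fails, because op5 load() → 9 cannot occur there
take op2, op1, op4, op5 (pending dropped): step 4 already fails, because op5 load() → 9 cannot occur there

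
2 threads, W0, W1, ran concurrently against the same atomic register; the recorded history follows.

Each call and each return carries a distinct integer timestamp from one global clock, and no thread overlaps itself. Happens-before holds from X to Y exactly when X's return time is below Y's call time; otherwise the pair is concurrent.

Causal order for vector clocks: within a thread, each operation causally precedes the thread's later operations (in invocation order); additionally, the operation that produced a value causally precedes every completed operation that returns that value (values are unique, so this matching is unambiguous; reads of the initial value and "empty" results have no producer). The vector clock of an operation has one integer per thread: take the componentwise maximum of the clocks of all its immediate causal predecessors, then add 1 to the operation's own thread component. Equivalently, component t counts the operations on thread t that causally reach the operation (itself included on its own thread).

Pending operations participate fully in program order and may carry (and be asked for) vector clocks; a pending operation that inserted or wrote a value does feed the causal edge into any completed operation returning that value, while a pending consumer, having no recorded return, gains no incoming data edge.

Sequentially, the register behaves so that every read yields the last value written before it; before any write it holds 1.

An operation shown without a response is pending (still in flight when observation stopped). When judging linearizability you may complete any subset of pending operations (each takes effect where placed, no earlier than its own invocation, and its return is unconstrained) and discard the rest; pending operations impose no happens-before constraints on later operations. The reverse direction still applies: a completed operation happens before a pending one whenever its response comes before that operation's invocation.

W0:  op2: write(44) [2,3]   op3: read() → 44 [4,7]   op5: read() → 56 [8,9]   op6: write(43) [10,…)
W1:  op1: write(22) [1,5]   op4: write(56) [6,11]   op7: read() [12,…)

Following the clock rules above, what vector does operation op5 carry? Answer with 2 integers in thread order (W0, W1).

root op op1, invoked 1: fresh clock plus W1's own tick → (0, 1)
root op op2, invoked 2: fresh clock plus W0's own tick → (1, 0)
op4 (invocation 6): componentwise max over VC(op1)=(0, 1), +1 at W1, giving (0, 2)
op3 (invocation 4): componentwise max over VC(op2)=(1, 0), +1 at W0, giving (2, 0)
op7 (invocation 12): componentwise max over VC(op4)=(0, 2), +1 at W1, giving (0, 3)
op5 (invocation 8): componentwise max over VC(op3)=(2, 0), VC(op4)=(0, 2), +1 at W0, giving (3, 2)
op6 (invocation 10): componentwise max over VC(op5)=(3, 2), +1 at W0, giving (4, 2)
target: VC(op5) = (3, 2)

(3, 2)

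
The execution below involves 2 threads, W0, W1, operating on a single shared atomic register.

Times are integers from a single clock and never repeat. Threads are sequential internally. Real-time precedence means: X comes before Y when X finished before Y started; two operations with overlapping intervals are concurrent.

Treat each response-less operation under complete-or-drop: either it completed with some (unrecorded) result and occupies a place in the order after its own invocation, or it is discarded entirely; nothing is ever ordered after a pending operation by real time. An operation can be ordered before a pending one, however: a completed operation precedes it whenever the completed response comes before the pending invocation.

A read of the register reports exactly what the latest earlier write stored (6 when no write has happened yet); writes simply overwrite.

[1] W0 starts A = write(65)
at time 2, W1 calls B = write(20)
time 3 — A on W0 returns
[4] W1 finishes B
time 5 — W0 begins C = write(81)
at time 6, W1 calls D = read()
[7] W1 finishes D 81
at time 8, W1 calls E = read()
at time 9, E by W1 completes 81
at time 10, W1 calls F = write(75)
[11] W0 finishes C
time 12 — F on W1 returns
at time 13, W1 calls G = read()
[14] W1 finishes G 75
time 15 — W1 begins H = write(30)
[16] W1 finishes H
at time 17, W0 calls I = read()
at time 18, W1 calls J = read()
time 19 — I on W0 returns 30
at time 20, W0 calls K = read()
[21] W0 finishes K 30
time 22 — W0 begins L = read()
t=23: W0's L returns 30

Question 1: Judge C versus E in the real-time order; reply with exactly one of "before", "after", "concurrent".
Answer: concurrent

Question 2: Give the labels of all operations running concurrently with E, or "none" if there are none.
Answer: C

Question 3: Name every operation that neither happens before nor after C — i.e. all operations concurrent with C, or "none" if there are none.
Answer: D, E, F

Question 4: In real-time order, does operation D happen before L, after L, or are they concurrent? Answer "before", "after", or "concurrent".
Answer: before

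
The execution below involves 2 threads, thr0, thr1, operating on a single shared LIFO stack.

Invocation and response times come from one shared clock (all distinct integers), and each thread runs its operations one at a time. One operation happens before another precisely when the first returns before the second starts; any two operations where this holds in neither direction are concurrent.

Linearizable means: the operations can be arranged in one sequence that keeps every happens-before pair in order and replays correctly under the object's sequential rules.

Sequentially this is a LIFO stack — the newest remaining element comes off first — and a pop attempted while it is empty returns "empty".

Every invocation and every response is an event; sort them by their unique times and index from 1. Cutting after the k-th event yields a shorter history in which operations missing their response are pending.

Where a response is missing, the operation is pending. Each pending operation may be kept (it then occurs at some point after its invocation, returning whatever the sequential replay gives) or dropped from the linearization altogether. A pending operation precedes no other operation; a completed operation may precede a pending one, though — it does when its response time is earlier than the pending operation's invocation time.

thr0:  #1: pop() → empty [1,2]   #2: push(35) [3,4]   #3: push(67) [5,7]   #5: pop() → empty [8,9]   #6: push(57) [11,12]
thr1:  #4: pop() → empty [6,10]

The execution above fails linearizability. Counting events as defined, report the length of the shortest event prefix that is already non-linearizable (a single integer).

9

events 1..8 are linearizable, e.g. via #1, #2, #3:
after step 1 (#1 pop() → empty): stack <>
after step 2 (#2 push(35)): stack <35>
after step 3 (#3 push(67)): stack <35,67>
once event 9 joins (#5's response, time 9), exhaustive search finds no witness
completion choices over the 1 pending operation (#4) were checked; none helps
sample order #1, #2, #3, #5 (pending dropped) stalls at step 4 — #5 pop() → empty has no legal effect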